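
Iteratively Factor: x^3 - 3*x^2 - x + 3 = (x - 3)*(x^2 - 1) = (x - 3)*(x - 1)*(x + 1)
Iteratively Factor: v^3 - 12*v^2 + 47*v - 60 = (v - 4)*(v^2 - 8*v + 15) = (v - 5)*(v - 4)*(v - 3)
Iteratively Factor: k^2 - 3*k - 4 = (k - 4)*(k + 1)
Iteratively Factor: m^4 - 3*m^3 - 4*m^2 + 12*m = (m - 2)*(m^3 - m^2 - 6*m) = m*(m - 2)*(m^2 - m - 6) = m*(m - 2)*(m + 2)*(m - 3)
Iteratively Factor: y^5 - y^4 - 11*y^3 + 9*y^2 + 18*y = (y + 1)*(y^4 - 2*y^3 - 9*y^2 + 18*y) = (y - 2)*(y + 1)*(y^3 - 9*y) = y*(y - 2)*(y + 1)*(y^2 - 9) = y*(y - 2)*(y + 1)*(y + 3)*(y - 3)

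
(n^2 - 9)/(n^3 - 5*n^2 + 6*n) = (n + 3)/(n*(n - 2))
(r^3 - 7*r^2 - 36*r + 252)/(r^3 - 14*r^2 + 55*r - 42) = (r + 6)/(r - 1)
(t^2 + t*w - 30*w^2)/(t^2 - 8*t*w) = (t^2 + t*w - 30*w^2)/(t*(t - 8*w))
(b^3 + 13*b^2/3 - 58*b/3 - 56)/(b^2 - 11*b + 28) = (b^2 + 25*b/3 + 14)/(b - 7)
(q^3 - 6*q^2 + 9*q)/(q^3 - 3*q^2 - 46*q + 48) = q*(q^2 - 6*q + 9)/(q^3 - 3*q^2 - 46*q + 48)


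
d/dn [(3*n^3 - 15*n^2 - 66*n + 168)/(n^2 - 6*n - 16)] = 3*(n^4 - 12*n^3 + 4*n^2 + 48*n + 688)/(n^4 - 12*n^3 + 4*n^2 + 192*n + 256)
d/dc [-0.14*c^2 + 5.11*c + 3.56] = 5.11 - 0.28*c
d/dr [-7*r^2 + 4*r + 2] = 4 - 14*r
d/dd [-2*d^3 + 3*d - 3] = 3 - 6*d^2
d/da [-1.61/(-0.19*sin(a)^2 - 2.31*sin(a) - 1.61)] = -(0.6118*sin(a) + 3.7191)*cos(a)/(0.19*sin(a)^2 + 2.31*sin(a) + 1.61)^2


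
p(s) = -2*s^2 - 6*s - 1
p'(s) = -4*s - 6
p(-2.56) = 1.25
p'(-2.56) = 4.24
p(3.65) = -49.54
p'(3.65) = -20.60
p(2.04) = -21.56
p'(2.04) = -14.16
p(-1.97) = 3.06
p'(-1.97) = 1.88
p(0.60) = -5.32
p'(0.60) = -8.40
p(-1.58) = 3.49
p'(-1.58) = 0.32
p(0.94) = -8.41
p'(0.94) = -9.76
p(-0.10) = -0.42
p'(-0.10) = -5.60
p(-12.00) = -217.00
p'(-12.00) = 42.00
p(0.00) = -1.00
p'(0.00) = -6.00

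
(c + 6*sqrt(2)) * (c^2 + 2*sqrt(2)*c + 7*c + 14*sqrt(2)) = c^3 + 7*c^2 + 8*sqrt(2)*c^2 + 24*c + 56*sqrt(2)*c + 168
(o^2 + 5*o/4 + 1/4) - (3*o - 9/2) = o^2 - 7*o/4 + 19/4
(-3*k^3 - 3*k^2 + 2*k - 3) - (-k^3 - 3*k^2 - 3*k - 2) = -2*k^3 + 5*k - 1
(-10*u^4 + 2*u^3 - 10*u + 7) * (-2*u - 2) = 20*u^5 + 16*u^4 - 4*u^3 + 20*u^2 + 6*u - 14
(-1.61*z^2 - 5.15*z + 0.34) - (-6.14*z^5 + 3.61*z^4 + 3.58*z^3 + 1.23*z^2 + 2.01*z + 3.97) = 6.14*z^5 - 3.61*z^4 - 3.58*z^3 - 2.84*z^2 - 7.16*z - 3.63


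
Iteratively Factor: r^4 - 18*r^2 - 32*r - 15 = (r - 5)*(r^3 + 5*r^2 + 7*r + 3) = (r - 5)*(r + 3)*(r^2 + 2*r + 1) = (r - 5)*(r + 1)*(r + 3)*(r + 1)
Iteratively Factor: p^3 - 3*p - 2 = (p + 1)*(p^2 - p - 2) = (p + 1)^2*(p - 2)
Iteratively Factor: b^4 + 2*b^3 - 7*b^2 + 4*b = (b)*(b^3 + 2*b^2 - 7*b + 4) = b*(b + 4)*(b^2 - 2*b + 1) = b*(b - 1)*(b + 4)*(b - 1)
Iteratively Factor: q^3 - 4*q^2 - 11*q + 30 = (q - 2)*(q^2 - 2*q - 15) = (q - 5)*(q - 2)*(q + 3)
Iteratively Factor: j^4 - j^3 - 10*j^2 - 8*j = (j)*(j^3 - j^2 - 10*j - 8) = j*(j - 4)*(j^2 + 3*j + 2) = j*(j - 4)*(j + 2)*(j + 1)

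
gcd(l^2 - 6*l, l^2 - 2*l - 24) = l - 6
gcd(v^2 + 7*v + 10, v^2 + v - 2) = v + 2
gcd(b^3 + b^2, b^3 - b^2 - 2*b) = b^2 + b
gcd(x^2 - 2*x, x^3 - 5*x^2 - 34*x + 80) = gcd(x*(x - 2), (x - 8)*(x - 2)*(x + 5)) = x - 2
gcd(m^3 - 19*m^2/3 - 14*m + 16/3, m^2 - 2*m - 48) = m - 8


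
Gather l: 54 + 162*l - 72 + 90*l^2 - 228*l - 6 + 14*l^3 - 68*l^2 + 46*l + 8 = 14*l^3 + 22*l^2 - 20*l - 16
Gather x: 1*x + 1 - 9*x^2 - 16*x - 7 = -9*x^2 - 15*x - 6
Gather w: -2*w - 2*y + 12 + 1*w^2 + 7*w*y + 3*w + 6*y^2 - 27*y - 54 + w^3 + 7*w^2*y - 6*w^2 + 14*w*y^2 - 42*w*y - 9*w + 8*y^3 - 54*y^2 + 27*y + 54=w^3 + w^2*(7*y - 5) + w*(14*y^2 - 35*y - 8) + 8*y^3 - 48*y^2 - 2*y + 12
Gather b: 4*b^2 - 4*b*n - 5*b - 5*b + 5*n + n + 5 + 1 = 4*b^2 + b*(-4*n - 10) + 6*n + 6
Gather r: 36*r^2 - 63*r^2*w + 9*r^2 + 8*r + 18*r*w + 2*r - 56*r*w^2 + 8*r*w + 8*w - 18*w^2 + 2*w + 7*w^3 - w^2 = r^2*(45 - 63*w) + r*(-56*w^2 + 26*w + 10) + 7*w^3 - 19*w^2 + 10*w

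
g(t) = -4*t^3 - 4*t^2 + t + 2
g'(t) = -12*t^2 - 8*t + 1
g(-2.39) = 31.37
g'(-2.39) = -48.43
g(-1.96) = 14.79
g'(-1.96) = -29.42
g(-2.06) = 17.93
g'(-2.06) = -33.44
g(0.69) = -0.53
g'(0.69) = -10.23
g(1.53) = -20.16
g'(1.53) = -39.33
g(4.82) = -534.03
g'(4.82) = -316.35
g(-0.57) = 0.87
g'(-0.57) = 1.66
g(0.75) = -1.19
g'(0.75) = -11.75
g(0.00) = 2.00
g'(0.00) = 1.00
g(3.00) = -139.00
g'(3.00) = -131.00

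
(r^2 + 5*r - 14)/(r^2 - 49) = (r - 2)/(r - 7)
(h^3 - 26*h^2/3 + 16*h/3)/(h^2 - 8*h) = h - 2/3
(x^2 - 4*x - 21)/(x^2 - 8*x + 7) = (x + 3)/(x - 1)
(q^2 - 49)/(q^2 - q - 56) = (q - 7)/(q - 8)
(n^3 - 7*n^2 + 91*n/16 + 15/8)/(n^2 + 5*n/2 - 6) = (16*n^3 - 112*n^2 + 91*n + 30)/(8*(2*n^2 + 5*n - 12))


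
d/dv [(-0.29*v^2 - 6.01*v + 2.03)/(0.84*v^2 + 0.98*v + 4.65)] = (4.7642*v^2 - 6.1074*v - 29.9359)/(0.7056*v^4 + 1.6464*v^3 + 8.7724*v^2 + 9.114*v + 21.6225)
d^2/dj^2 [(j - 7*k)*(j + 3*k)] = 2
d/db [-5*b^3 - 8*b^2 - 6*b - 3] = -15*b^2 - 16*b - 6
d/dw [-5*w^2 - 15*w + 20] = -10*w - 15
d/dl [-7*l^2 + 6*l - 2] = 6 - 14*l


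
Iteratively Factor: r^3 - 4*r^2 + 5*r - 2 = (r - 1)*(r^2 - 3*r + 2) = (r - 1)^2*(r - 2)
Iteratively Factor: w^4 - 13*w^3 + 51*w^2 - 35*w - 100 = (w + 1)*(w^3 - 14*w^2 + 65*w - 100) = (w - 5)*(w + 1)*(w^2 - 9*w + 20) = (w - 5)*(w - 4)*(w + 1)*(w - 5)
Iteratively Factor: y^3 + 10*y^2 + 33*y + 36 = (y + 3)*(y^2 + 7*y + 12) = (y + 3)^2*(y + 4)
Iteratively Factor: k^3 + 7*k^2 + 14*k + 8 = (k + 4)*(k^2 + 3*k + 2) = (k + 2)*(k + 4)*(k + 1)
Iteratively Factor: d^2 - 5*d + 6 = (d - 3)*(d - 2)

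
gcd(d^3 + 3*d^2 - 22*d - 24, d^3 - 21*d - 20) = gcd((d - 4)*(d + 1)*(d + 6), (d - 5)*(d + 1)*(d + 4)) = d + 1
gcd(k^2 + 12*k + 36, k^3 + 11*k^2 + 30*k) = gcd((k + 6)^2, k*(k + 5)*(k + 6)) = k + 6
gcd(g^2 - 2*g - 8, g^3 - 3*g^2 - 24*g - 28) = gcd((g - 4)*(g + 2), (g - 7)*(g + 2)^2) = g + 2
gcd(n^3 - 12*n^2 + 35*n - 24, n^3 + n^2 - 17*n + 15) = n^2 - 4*n + 3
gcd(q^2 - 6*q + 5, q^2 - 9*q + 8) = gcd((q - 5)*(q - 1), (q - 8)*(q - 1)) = q - 1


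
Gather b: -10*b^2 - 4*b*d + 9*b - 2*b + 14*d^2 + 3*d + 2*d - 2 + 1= -10*b^2 + b*(7 - 4*d) + 14*d^2 + 5*d - 1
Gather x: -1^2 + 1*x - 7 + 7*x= 8*x - 8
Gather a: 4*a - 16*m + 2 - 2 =4*a - 16*m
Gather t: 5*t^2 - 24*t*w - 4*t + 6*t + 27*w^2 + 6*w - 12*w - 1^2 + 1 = 5*t^2 + t*(2 - 24*w) + 27*w^2 - 6*w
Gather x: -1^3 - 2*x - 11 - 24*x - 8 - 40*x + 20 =-66*x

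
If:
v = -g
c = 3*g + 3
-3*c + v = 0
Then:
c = 3/10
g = -9/10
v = 9/10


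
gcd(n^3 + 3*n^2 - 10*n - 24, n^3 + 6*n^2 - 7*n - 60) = n^2 + n - 12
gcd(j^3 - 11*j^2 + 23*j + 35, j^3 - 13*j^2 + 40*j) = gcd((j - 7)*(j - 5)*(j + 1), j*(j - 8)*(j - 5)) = j - 5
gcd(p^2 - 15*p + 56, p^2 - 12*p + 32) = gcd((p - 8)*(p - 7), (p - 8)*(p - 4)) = p - 8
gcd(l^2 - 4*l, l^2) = l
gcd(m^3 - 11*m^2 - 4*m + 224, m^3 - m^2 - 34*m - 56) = m^2 - 3*m - 28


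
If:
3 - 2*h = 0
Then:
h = 3/2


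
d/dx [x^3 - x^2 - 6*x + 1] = 3*x^2 - 2*x - 6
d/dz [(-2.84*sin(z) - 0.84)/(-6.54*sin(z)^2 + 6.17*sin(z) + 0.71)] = (-18.5736*sin(z)^2 - 10.9872*sin(z) + 3.1664)*cos(z)/(42.7716*sin(z)^4 - 80.7036*sin(z)^3 + 28.7821*sin(z)^2 + 8.7614*sin(z) + 0.5041)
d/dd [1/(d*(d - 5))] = (5 - 2*d)/(d^2*(d^2 - 10*d + 25))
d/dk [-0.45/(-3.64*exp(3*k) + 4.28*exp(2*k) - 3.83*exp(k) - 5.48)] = (-4.914*exp(2*k) + 3.852*exp(k) - 1.7235)*exp(k)/(3.64*exp(3*k) - 4.28*exp(2*k) + 3.83*exp(k) + 5.48)^2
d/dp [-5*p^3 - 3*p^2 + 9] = 3*p*(-5*p - 2)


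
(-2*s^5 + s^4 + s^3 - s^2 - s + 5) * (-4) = 8*s^5 - 4*s^4 - 4*s^3 + 4*s^2 + 4*s - 20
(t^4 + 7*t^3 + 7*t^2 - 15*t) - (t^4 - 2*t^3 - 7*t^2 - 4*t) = 9*t^3 + 14*t^2 - 11*t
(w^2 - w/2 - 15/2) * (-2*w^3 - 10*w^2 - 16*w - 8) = -2*w^5 - 9*w^4 + 4*w^3 + 75*w^2 + 124*w + 60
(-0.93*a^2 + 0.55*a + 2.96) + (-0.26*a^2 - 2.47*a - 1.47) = -1.19*a^2 - 1.92*a + 1.49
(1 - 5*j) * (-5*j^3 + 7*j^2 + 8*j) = 25*j^4 - 40*j^3 - 33*j^2 + 8*j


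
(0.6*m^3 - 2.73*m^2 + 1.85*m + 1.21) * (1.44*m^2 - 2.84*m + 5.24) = 0.864*m^5 - 5.6352*m^4 + 13.5612*m^3 - 17.8168*m^2 + 6.2576*m + 6.3404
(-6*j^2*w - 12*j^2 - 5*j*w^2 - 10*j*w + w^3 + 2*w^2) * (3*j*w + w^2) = -18*j^3*w^2 - 36*j^3*w - 21*j^2*w^3 - 42*j^2*w^2 - 2*j*w^4 - 4*j*w^3 + w^5 + 2*w^4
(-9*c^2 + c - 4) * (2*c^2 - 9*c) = -18*c^4 + 83*c^3 - 17*c^2 + 36*c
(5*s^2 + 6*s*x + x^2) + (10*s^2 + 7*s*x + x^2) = 15*s^2 + 13*s*x + 2*x^2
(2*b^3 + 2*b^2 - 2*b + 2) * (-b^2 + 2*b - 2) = -2*b^5 + 2*b^4 + 2*b^3 - 10*b^2 + 8*b - 4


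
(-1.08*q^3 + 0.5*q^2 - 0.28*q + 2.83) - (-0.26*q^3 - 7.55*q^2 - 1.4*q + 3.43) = -0.82*q^3 + 8.05*q^2 + 1.12*q - 0.6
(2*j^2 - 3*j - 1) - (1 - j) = 2*j^2 - 2*j - 2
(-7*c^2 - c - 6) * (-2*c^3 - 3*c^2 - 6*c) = 14*c^5 + 23*c^4 + 57*c^3 + 24*c^2 + 36*c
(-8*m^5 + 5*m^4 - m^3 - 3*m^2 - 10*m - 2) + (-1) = -8*m^5 + 5*m^4 - m^3 - 3*m^2 - 10*m - 3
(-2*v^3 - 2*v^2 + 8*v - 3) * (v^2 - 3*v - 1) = -2*v^5 + 4*v^4 + 16*v^3 - 25*v^2 + v + 3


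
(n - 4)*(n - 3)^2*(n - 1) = n^4 - 11*n^3 + 43*n^2 - 69*n + 36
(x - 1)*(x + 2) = x^2 + x - 2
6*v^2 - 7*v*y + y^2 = (-6*v + y)*(-v + y)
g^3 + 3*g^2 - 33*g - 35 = (g - 5)*(g + 1)*(g + 7)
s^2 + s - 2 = (s - 1)*(s + 2)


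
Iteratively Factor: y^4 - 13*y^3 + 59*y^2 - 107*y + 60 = (y - 5)*(y^3 - 8*y^2 + 19*y - 12) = (y - 5)*(y - 1)*(y^2 - 7*y + 12) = (y - 5)*(y - 3)*(y - 1)*(y - 4)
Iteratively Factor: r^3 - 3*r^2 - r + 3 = (r - 1)*(r^2 - 2*r - 3) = (r - 3)*(r - 1)*(r + 1)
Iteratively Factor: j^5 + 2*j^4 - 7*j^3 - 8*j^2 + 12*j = (j - 2)*(j^4 + 4*j^3 + j^2 - 6*j) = (j - 2)*(j + 3)*(j^3 + j^2 - 2*j) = (j - 2)*(j - 1)*(j + 3)*(j^2 + 2*j) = j*(j - 2)*(j - 1)*(j + 3)*(j + 2)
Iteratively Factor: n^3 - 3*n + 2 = (n - 1)*(n^2 + n - 2) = (n - 1)^2*(n + 2)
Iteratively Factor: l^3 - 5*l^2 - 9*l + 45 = (l + 3)*(l^2 - 8*l + 15) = (l - 3)*(l + 3)*(l - 5)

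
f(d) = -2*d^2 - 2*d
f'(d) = -4*d - 2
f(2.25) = -14.62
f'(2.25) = -11.00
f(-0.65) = 0.46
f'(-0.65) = 0.60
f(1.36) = -6.42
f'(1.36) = -7.44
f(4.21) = -43.87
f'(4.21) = -18.84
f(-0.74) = 0.38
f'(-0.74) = 0.96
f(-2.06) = -4.37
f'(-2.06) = 6.24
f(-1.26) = -0.66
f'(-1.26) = 3.04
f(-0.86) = 0.24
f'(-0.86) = 1.44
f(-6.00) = -60.00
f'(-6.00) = 22.00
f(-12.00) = -264.00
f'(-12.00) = 46.00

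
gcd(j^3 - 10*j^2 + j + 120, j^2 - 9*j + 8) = j - 8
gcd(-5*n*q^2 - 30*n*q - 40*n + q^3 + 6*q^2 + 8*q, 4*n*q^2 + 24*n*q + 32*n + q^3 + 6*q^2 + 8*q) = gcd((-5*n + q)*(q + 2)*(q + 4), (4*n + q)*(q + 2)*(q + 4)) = q^2 + 6*q + 8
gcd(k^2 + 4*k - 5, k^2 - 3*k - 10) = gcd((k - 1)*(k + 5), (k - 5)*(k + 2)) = 1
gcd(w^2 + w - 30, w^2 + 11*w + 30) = w + 6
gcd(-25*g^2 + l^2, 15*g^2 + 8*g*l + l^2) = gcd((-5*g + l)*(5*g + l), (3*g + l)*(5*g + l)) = 5*g + l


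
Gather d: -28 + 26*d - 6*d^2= -6*d^2 + 26*d - 28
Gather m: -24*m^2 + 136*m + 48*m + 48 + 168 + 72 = -24*m^2 + 184*m + 288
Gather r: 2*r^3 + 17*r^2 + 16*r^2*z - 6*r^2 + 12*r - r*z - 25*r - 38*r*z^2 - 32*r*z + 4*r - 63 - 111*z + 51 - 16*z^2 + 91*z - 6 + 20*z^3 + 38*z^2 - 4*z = 2*r^3 + r^2*(16*z + 11) + r*(-38*z^2 - 33*z - 9) + 20*z^3 + 22*z^2 - 24*z - 18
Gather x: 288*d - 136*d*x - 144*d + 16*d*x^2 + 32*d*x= 16*d*x^2 - 104*d*x + 144*d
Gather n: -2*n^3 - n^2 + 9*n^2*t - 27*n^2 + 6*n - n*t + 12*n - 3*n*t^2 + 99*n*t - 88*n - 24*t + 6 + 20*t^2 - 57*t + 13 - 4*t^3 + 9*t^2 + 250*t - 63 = -2*n^3 + n^2*(9*t - 28) + n*(-3*t^2 + 98*t - 70) - 4*t^3 + 29*t^2 + 169*t - 44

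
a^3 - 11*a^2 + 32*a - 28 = (a - 7)*(a - 2)^2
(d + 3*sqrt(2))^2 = d^2 + 6*sqrt(2)*d + 18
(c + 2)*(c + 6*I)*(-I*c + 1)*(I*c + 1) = c^4 + 2*c^3 + 6*I*c^3 + c^2 + 12*I*c^2 + 2*c + 6*I*c + 12*I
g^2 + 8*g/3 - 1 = (g - 1/3)*(g + 3)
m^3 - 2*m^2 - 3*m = m*(m - 3)*(m + 1)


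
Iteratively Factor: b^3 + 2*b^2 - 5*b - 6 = (b + 3)*(b^2 - b - 2) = (b - 2)*(b + 3)*(b + 1)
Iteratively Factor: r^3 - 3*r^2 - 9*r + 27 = (r - 3)*(r^2 - 9) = (r - 3)^2*(r + 3)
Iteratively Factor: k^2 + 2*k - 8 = (k - 2)*(k + 4)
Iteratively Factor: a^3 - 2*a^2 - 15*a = (a - 5)*(a^2 + 3*a) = a*(a - 5)*(a + 3)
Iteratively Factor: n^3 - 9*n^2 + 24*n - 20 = (n - 2)*(n^2 - 7*n + 10) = (n - 5)*(n - 2)*(n - 2)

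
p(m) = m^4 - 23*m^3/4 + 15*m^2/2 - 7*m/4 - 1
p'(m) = 4*m^3 - 69*m^2/4 + 15*m - 7/4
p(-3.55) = 515.80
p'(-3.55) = -451.35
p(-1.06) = 17.39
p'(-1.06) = -41.80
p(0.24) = -1.06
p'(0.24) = 0.91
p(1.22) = -0.20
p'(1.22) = -1.86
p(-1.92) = 84.30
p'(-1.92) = -122.45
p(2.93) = -12.67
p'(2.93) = -5.27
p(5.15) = 106.95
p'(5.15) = 164.35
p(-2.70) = 224.72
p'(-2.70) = -246.73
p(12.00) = 11858.00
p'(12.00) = 4606.25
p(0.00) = -1.00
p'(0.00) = -1.75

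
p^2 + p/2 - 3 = (p - 3/2)*(p + 2)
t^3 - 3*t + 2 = (t - 1)^2*(t + 2)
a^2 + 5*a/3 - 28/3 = (a - 7/3)*(a + 4)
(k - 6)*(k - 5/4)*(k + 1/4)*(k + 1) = k^4 - 6*k^3 - 21*k^2/16 + 121*k/16 + 15/8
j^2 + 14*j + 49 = (j + 7)^2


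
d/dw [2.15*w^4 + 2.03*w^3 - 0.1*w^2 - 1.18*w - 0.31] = 8.6*w^3 + 6.09*w^2 - 0.2*w - 1.18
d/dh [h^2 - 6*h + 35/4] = 2*h - 6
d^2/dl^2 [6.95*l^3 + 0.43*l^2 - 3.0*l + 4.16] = 41.7*l + 0.86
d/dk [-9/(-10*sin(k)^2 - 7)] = -90*sin(2*k)/(5*cos(2*k) - 12)^2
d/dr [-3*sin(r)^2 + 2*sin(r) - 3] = 2*(1 - 3*sin(r))*cos(r)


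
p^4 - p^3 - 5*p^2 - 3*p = p*(p - 3)*(p + 1)^2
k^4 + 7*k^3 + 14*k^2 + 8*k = k*(k + 1)*(k + 2)*(k + 4)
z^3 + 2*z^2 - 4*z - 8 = (z - 2)*(z + 2)^2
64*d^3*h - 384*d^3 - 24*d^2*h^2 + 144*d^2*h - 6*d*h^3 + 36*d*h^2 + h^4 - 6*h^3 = (-8*d + h)*(-2*d + h)*(4*d + h)*(h - 6)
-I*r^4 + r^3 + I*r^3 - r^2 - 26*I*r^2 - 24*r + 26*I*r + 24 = (r - 4*I)*(r - I)*(r + 6*I)*(-I*r + I)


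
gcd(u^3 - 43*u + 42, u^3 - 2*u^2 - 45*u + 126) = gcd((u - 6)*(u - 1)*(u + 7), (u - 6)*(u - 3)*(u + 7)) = u^2 + u - 42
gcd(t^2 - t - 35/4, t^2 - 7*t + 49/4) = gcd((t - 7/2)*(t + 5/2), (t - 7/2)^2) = t - 7/2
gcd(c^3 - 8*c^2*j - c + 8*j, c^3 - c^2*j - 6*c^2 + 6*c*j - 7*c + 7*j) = c + 1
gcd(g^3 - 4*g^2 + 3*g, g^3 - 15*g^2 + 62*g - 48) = g - 1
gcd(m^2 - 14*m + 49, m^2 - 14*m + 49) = m^2 - 14*m + 49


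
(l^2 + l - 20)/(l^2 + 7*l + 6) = (l^2 + l - 20)/(l^2 + 7*l + 6)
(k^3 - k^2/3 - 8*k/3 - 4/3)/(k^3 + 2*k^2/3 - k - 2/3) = (k - 2)/(k - 1)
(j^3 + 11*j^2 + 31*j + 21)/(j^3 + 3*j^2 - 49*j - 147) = (j + 1)/(j - 7)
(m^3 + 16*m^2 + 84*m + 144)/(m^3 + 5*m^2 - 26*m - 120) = (m + 6)/(m - 5)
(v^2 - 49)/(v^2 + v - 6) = (v^2 - 49)/(v^2 + v - 6)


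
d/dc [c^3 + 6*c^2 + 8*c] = 3*c^2 + 12*c + 8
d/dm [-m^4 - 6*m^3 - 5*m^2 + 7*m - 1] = -4*m^3 - 18*m^2 - 10*m + 7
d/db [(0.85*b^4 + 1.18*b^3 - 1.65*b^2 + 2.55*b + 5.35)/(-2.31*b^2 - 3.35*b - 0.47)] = (-3.927*b^5 - 11.2683*b^4 - 9.504*b^3 + 9.7542*b^2 + 26.268*b + 16.724)/(5.3361*b^4 + 15.477*b^3 + 13.3939*b^2 + 3.149*b + 0.2209)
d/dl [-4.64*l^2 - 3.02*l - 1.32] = -9.28*l - 3.02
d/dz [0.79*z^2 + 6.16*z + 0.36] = 1.58*z + 6.16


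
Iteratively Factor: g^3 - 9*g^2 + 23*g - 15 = (g - 1)*(g^2 - 8*g + 15) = (g - 3)*(g - 1)*(g - 5)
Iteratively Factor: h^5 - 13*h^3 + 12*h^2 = (h)*(h^4 - 13*h^2 + 12*h) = h*(h + 4)*(h^3 - 4*h^2 + 3*h) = h^2*(h + 4)*(h^2 - 4*h + 3) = h^2*(h - 1)*(h + 4)*(h - 3)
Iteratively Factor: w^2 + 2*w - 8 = (w + 4)*(w - 2)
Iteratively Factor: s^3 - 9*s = (s - 3)*(s^2 + 3*s) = (s - 3)*(s + 3)*(s)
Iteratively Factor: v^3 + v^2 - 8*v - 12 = (v + 2)*(v^2 - v - 6) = (v + 2)^2*(v - 3)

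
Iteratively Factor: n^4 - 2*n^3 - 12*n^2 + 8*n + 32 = (n + 2)*(n^3 - 4*n^2 - 4*n + 16) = (n - 2)*(n + 2)*(n^2 - 2*n - 8) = (n - 4)*(n - 2)*(n + 2)*(n + 2)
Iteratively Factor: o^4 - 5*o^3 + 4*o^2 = (o)*(o^3 - 5*o^2 + 4*o) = o^2*(o^2 - 5*o + 4) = o^2*(o - 4)*(o - 1)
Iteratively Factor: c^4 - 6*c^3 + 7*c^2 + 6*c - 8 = (c + 1)*(c^3 - 7*c^2 + 14*c - 8) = (c - 4)*(c + 1)*(c^2 - 3*c + 2) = (c - 4)*(c - 1)*(c + 1)*(c - 2)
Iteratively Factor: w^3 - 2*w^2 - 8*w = (w - 4)*(w^2 + 2*w) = w*(w - 4)*(w + 2)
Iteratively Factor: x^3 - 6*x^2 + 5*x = (x)*(x^2 - 6*x + 5) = x*(x - 5)*(x - 1)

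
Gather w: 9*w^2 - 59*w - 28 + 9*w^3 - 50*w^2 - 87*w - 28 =9*w^3 - 41*w^2 - 146*w - 56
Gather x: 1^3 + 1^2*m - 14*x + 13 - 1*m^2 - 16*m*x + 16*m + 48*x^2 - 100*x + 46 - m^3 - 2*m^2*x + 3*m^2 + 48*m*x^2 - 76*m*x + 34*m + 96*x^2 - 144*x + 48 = -m^3 + 2*m^2 + 51*m + x^2*(48*m + 144) + x*(-2*m^2 - 92*m - 258) + 108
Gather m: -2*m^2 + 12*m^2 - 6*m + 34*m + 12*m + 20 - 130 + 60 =10*m^2 + 40*m - 50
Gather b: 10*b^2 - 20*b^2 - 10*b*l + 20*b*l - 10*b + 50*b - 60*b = -10*b^2 + b*(10*l - 20)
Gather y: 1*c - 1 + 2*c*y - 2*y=c + y*(2*c - 2) - 1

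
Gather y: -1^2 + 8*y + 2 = 8*y + 1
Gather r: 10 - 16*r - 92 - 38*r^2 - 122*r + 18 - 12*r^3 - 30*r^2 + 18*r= -12*r^3 - 68*r^2 - 120*r - 64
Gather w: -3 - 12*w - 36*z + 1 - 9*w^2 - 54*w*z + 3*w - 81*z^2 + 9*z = -9*w^2 + w*(-54*z - 9) - 81*z^2 - 27*z - 2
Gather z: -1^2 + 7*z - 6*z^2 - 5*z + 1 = -6*z^2 + 2*z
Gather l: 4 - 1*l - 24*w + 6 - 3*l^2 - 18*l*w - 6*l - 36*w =-3*l^2 + l*(-18*w - 7) - 60*w + 10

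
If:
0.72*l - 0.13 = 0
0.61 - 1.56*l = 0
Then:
No Solution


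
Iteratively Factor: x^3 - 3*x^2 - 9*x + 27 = (x - 3)*(x^2 - 9) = (x - 3)*(x + 3)*(x - 3)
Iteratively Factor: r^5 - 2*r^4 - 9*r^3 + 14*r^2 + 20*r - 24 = (r + 2)*(r^4 - 4*r^3 - r^2 + 16*r - 12) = (r + 2)^2*(r^3 - 6*r^2 + 11*r - 6) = (r - 1)*(r + 2)^2*(r^2 - 5*r + 6) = (r - 2)*(r - 1)*(r + 2)^2*(r - 3)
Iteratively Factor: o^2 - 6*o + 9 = (o - 3)*(o - 3)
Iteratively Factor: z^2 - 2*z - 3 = (z - 3)*(z + 1)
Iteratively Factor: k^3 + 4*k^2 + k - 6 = (k - 1)*(k^2 + 5*k + 6) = (k - 1)*(k + 3)*(k + 2)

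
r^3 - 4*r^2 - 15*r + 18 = (r - 6)*(r - 1)*(r + 3)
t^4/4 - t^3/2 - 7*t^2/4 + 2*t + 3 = (t/4 + 1/2)*(t - 3)*(t - 2)*(t + 1)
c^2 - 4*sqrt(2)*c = c*(c - 4*sqrt(2))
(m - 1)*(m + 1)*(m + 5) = m^3 + 5*m^2 - m - 5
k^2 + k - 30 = (k - 5)*(k + 6)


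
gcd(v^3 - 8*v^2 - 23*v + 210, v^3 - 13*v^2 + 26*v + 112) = v - 7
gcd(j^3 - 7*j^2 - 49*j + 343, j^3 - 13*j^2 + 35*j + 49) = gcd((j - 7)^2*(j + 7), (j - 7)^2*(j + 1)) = j^2 - 14*j + 49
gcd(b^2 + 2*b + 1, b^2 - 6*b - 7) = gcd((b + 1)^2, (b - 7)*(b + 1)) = b + 1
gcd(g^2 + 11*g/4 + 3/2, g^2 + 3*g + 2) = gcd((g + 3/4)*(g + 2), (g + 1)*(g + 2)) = g + 2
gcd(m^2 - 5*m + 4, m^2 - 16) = m - 4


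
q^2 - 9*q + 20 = (q - 5)*(q - 4)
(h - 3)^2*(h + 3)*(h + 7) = h^4 + 4*h^3 - 30*h^2 - 36*h + 189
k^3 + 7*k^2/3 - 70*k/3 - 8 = (k - 4)*(k + 1/3)*(k + 6)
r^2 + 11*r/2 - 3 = (r - 1/2)*(r + 6)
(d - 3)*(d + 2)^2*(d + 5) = d^4 + 6*d^3 - 3*d^2 - 52*d - 60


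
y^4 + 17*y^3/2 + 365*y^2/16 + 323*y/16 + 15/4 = (y + 1/4)*(y + 5/4)*(y + 3)*(y + 4)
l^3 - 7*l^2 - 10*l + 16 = (l - 8)*(l - 1)*(l + 2)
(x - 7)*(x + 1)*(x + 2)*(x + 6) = x^4 + 2*x^3 - 43*x^2 - 128*x - 84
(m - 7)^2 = m^2 - 14*m + 49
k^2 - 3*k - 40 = (k - 8)*(k + 5)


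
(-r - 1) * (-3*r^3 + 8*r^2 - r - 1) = 3*r^4 - 5*r^3 - 7*r^2 + 2*r + 1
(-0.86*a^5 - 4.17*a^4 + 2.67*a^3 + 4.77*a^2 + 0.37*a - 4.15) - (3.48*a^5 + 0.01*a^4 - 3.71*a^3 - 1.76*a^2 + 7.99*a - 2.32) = -4.34*a^5 - 4.18*a^4 + 6.38*a^3 + 6.53*a^2 - 7.62*a - 1.83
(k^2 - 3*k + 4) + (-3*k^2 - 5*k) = -2*k^2 - 8*k + 4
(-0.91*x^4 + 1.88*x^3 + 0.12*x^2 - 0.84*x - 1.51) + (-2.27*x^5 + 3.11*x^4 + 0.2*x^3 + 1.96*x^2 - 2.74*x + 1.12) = -2.27*x^5 + 2.2*x^4 + 2.08*x^3 + 2.08*x^2 - 3.58*x - 0.39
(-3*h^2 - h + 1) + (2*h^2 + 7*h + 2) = -h^2 + 6*h + 3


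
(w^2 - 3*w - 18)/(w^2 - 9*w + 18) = (w + 3)/(w - 3)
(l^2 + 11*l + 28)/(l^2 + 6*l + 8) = (l + 7)/(l + 2)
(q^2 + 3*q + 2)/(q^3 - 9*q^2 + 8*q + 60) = (q + 1)/(q^2 - 11*q + 30)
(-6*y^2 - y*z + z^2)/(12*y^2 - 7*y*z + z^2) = (-2*y - z)/(4*y - z)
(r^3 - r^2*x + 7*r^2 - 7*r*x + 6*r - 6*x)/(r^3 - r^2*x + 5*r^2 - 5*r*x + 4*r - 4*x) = (r + 6)/(r + 4)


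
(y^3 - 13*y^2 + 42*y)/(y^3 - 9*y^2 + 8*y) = (y^2 - 13*y + 42)/(y^2 - 9*y + 8)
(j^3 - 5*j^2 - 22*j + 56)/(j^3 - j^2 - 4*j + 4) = (j^2 - 3*j - 28)/(j^2 + j - 2)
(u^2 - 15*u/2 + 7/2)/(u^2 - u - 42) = (u - 1/2)/(u + 6)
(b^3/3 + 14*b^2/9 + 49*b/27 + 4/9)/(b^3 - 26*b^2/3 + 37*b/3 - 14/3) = (9*b^3 + 42*b^2 + 49*b + 12)/(9*(3*b^3 - 26*b^2 + 37*b - 14))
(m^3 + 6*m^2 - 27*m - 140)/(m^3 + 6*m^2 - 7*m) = (m^2 - m - 20)/(m*(m - 1))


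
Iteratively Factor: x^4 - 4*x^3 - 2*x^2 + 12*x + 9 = (x - 3)*(x^3 - x^2 - 5*x - 3) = (x - 3)*(x + 1)*(x^2 - 2*x - 3) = (x - 3)*(x + 1)^2*(x - 3)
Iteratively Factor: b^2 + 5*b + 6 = (b + 3)*(b + 2)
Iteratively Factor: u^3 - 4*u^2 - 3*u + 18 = (u + 2)*(u^2 - 6*u + 9) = (u - 3)*(u + 2)*(u - 3)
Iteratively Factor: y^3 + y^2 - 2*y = (y)*(y^2 + y - 2) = y*(y + 2)*(y - 1)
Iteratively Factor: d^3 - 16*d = (d - 4)*(d^2 + 4*d) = d*(d - 4)*(d + 4)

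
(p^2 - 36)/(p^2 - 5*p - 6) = (p + 6)/(p + 1)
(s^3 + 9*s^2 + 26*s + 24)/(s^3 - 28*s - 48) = (s + 3)/(s - 6)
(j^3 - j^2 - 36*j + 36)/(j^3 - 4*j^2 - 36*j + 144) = (j - 1)/(j - 4)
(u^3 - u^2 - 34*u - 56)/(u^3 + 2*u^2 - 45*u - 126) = (u^2 + 6*u + 8)/(u^2 + 9*u + 18)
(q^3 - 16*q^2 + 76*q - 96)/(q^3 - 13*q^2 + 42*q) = (q^2 - 10*q + 16)/(q*(q - 7))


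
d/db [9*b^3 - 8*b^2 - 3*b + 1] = 27*b^2 - 16*b - 3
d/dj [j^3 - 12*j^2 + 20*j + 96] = 3*j^2 - 24*j + 20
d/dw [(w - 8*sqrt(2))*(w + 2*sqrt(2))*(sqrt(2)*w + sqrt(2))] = 3*sqrt(2)*w^2 - 24*w + 2*sqrt(2)*w - 32*sqrt(2) - 12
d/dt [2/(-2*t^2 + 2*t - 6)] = (2*t - 1)/(t^2 - t + 3)^2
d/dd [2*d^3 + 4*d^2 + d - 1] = 6*d^2 + 8*d + 1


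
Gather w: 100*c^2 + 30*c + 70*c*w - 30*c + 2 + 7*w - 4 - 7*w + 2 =100*c^2 + 70*c*w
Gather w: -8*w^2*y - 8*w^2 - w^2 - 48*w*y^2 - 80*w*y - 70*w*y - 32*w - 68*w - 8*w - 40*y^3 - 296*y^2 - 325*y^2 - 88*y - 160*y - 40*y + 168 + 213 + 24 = w^2*(-8*y - 9) + w*(-48*y^2 - 150*y - 108) - 40*y^3 - 621*y^2 - 288*y + 405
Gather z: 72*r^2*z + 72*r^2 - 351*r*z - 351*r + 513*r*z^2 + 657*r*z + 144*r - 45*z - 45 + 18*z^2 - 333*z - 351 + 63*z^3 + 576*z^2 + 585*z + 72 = 72*r^2 - 207*r + 63*z^3 + z^2*(513*r + 594) + z*(72*r^2 + 306*r + 207) - 324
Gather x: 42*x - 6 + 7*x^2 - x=7*x^2 + 41*x - 6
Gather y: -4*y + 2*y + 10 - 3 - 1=6 - 2*y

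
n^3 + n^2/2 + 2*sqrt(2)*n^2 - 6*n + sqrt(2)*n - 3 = (n + 1/2)*(n - sqrt(2))*(n + 3*sqrt(2))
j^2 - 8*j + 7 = (j - 7)*(j - 1)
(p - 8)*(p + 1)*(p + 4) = p^3 - 3*p^2 - 36*p - 32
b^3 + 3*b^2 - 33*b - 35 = (b - 5)*(b + 1)*(b + 7)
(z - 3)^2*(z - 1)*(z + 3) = z^4 - 4*z^3 - 6*z^2 + 36*z - 27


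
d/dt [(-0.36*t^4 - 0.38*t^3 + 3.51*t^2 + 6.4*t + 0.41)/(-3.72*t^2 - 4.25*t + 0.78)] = (2.6784*t^5 + 6.0036*t^4 + 2.1068*t^3 + 8.0013*t^2 + 8.526*t + 6.7345)/(13.8384*t^4 + 31.62*t^3 + 12.2593*t^2 - 6.63*t + 0.6084)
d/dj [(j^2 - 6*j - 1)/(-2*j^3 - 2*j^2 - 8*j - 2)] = (j^4 - 12*j^3 - 13*j^2 - 4*j + 2)/(2*(j^6 + 2*j^5 + 9*j^4 + 10*j^3 + 18*j^2 + 8*j + 1))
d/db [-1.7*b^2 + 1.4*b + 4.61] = 1.4 - 3.4*b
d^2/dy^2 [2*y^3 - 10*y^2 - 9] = 12*y - 20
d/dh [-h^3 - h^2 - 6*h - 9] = -3*h^2 - 2*h - 6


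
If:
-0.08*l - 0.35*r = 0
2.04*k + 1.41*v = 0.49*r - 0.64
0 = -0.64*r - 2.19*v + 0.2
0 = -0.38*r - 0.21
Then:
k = -0.62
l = 2.42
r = -0.55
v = 0.25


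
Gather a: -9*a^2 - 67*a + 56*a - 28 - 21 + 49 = -9*a^2 - 11*a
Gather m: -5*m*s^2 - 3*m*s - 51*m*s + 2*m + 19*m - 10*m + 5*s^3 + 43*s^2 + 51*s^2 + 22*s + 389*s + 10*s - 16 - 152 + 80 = m*(-5*s^2 - 54*s + 11) + 5*s^3 + 94*s^2 + 421*s - 88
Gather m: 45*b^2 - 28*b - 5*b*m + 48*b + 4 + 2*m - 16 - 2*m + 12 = 45*b^2 - 5*b*m + 20*b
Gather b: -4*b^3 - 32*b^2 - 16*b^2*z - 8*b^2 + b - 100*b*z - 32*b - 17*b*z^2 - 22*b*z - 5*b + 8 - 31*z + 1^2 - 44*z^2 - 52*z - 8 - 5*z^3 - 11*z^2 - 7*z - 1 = -4*b^3 + b^2*(-16*z - 40) + b*(-17*z^2 - 122*z - 36) - 5*z^3 - 55*z^2 - 90*z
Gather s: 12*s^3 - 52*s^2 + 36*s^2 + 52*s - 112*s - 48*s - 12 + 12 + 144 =12*s^3 - 16*s^2 - 108*s + 144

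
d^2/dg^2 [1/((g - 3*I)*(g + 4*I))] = 2*((g - 3*I)^2 + (g - 3*I)*(g + 4*I) + (g + 4*I)^2)/((g - 3*I)^3*(g + 4*I)^3)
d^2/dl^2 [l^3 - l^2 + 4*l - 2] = 6*l - 2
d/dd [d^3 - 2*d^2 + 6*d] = 3*d^2 - 4*d + 6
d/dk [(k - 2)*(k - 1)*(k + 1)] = 3*k^2 - 4*k - 1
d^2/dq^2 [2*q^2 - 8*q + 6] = 4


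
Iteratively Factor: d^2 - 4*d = (d - 4)*(d)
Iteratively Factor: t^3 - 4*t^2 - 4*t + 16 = (t + 2)*(t^2 - 6*t + 8) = (t - 2)*(t + 2)*(t - 4)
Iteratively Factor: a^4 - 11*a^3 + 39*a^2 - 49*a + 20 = (a - 1)*(a^3 - 10*a^2 + 29*a - 20) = (a - 4)*(a - 1)*(a^2 - 6*a + 5) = (a - 4)*(a - 1)^2*(a - 5)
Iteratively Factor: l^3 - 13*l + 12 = (l + 4)*(l^2 - 4*l + 3) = (l - 1)*(l + 4)*(l - 3)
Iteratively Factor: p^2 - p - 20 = (p + 4)*(p - 5)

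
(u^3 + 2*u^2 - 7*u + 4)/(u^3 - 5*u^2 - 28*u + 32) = (u - 1)/(u - 8)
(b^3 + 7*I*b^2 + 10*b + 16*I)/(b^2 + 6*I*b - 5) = (b^2 + 6*I*b + 16)/(b + 5*I)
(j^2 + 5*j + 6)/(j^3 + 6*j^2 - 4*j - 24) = (j + 3)/(j^2 + 4*j - 12)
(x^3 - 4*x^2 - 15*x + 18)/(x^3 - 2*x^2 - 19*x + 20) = (x^2 - 3*x - 18)/(x^2 - x - 20)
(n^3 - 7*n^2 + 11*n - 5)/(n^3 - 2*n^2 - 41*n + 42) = (n^2 - 6*n + 5)/(n^2 - n - 42)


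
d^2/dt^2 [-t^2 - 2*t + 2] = -2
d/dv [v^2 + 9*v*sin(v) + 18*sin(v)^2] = 9*v*cos(v) + 2*v + 9*sin(v) + 18*sin(2*v)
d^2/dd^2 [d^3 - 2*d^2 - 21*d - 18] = 6*d - 4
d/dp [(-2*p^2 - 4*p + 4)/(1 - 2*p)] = 4*(p^2 - p + 1)/(4*p^2 - 4*p + 1)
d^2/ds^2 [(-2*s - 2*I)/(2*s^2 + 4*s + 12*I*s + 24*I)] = 2*(-4*(s + I)*(s + 1 + 3*I)^2 + (3*s + 2 + 7*I)*(s^2 + 2*s + 6*I*s + 12*I))/(s^2 + 2*s + 6*I*s + 12*I)^3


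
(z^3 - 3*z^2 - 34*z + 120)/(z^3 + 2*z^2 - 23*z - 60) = (z^2 + 2*z - 24)/(z^2 + 7*z + 12)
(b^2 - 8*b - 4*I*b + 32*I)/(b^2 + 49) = (b^2 - 8*b - 4*I*b + 32*I)/(b^2 + 49)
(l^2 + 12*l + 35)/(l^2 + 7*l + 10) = (l + 7)/(l + 2)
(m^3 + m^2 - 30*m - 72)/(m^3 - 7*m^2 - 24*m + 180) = (m^2 + 7*m + 12)/(m^2 - m - 30)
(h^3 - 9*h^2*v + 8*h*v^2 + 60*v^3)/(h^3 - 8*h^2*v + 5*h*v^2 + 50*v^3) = (-h + 6*v)/(-h + 5*v)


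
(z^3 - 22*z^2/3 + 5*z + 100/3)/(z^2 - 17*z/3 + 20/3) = (3*z^2 - 10*z - 25)/(3*z - 5)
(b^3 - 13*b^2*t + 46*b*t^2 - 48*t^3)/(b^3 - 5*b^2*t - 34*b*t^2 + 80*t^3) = (b - 3*t)/(b + 5*t)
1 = 1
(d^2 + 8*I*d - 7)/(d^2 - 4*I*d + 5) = (d + 7*I)/(d - 5*I)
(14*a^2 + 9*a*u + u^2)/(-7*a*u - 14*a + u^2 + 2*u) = (14*a^2 + 9*a*u + u^2)/(-7*a*u - 14*a + u^2 + 2*u)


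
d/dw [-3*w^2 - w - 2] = -6*w - 1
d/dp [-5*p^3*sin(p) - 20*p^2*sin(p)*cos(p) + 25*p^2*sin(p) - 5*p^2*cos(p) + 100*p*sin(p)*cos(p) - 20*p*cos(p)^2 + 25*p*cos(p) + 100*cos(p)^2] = -5*p^3*cos(p) - 10*p^2*sin(p) + 25*p^2*cos(p) - 20*p^2*cos(2*p) + 25*p*sin(p) - 10*p*cos(p) + 100*p*cos(2*p) - 50*sin(2*p) + 25*cos(p) - 10*cos(2*p) - 10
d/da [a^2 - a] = 2*a - 1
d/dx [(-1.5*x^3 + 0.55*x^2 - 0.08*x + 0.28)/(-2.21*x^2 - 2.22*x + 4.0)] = (3.315*x^4 + 6.66*x^3 - 19.3978*x^2 + 5.6376*x + 0.3016)/(4.8841*x^4 + 9.8124*x^3 - 12.7516*x^2 - 17.76*x + 16.0)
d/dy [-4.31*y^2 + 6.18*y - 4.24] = 6.18 - 8.62*y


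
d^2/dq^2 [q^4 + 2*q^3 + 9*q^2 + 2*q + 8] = 12*q^2 + 12*q + 18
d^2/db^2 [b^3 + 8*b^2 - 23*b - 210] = 6*b + 16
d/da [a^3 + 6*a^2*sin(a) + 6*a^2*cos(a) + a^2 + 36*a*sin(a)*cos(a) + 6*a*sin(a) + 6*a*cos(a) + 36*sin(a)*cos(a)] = 6*sqrt(2)*a^2*cos(a + pi/4) + 3*a^2 + 6*a*sin(a) + 18*a*cos(a) + 36*a*cos(2*a) + 2*a + 18*sin(2*a) + 6*sqrt(2)*sin(a + pi/4) + 36*cos(2*a)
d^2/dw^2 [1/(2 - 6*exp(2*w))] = (-18*exp(2*w) - 6)*exp(2*w)/(3*exp(2*w) - 1)^3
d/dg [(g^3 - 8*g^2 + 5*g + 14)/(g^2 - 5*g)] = (g^4 - 10*g^3 + 35*g^2 - 28*g + 70)/(g^2*(g^2 - 10*g + 25))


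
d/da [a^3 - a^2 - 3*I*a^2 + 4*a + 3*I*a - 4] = 3*a^2 - 2*a - 6*I*a + 4 + 3*I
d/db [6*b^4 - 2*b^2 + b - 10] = 24*b^3 - 4*b + 1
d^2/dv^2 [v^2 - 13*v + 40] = 2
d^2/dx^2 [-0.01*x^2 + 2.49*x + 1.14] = -0.0200000000000000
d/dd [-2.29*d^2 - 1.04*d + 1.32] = -4.58*d - 1.04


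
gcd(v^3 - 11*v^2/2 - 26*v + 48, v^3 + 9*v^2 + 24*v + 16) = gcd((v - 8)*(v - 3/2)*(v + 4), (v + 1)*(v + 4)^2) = v + 4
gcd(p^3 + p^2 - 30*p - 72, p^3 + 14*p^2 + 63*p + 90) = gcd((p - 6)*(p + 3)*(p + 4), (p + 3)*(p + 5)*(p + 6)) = p + 3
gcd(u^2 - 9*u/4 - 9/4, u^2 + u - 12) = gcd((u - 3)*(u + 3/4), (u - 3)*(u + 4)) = u - 3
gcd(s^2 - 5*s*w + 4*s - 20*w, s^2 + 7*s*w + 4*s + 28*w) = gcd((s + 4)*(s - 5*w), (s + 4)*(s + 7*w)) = s + 4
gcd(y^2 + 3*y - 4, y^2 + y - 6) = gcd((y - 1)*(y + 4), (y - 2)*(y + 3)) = 1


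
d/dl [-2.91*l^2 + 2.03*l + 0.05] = 2.03 - 5.82*l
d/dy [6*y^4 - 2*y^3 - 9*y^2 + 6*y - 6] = 24*y^3 - 6*y^2 - 18*y + 6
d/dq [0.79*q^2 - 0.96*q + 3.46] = 1.58*q - 0.96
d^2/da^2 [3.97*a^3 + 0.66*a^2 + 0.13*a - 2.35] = 23.82*a + 1.32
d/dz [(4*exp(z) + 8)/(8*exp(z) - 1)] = -68*exp(z)/(8*exp(z) - 1)^2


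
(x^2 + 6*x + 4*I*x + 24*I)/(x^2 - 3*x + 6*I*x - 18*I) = (x^2 + x*(6 + 4*I) + 24*I)/(x^2 + x*(-3 + 6*I) - 18*I)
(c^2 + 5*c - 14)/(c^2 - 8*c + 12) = (c + 7)/(c - 6)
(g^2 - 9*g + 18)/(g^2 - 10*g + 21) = (g - 6)/(g - 7)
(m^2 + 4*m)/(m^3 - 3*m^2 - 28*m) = 1/(m - 7)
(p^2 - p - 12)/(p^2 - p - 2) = (-p^2 + p + 12)/(-p^2 + p + 2)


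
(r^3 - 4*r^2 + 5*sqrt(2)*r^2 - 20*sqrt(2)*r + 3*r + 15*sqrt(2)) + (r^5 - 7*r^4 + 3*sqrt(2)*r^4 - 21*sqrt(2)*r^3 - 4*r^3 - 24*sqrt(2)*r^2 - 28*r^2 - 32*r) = r^5 - 7*r^4 + 3*sqrt(2)*r^4 - 21*sqrt(2)*r^3 - 3*r^3 - 32*r^2 - 19*sqrt(2)*r^2 - 29*r - 20*sqrt(2)*r + 15*sqrt(2)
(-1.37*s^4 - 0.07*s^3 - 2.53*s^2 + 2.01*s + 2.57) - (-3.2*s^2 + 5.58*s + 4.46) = -1.37*s^4 - 0.07*s^3 + 0.67*s^2 - 3.57*s - 1.89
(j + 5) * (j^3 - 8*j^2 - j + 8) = j^4 - 3*j^3 - 41*j^2 + 3*j + 40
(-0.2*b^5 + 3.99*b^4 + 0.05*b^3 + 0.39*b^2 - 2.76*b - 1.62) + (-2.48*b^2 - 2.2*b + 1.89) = -0.2*b^5 + 3.99*b^4 + 0.05*b^3 - 2.09*b^2 - 4.96*b + 0.27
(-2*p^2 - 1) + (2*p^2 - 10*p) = -10*p - 1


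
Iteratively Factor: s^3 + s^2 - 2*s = (s + 2)*(s^2 - s) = (s - 1)*(s + 2)*(s)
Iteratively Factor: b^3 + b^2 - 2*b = (b)*(b^2 + b - 2) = b*(b - 1)*(b + 2)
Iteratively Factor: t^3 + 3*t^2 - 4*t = (t)*(t^2 + 3*t - 4) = t*(t - 1)*(t + 4)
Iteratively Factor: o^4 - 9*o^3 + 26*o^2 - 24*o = (o - 3)*(o^3 - 6*o^2 + 8*o) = (o - 4)*(o - 3)*(o^2 - 2*o) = (o - 4)*(o - 3)*(o - 2)*(o)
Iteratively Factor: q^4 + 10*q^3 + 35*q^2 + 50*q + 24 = (q + 1)*(q^3 + 9*q^2 + 26*q + 24) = (q + 1)*(q + 2)*(q^2 + 7*q + 12) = (q + 1)*(q + 2)*(q + 3)*(q + 4)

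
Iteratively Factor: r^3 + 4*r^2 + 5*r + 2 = (r + 1)*(r^2 + 3*r + 2) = (r + 1)*(r + 2)*(r + 1)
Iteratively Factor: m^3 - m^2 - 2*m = (m)*(m^2 - m - 2) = m*(m + 1)*(m - 2)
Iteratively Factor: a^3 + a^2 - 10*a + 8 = (a + 4)*(a^2 - 3*a + 2) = (a - 2)*(a + 4)*(a - 1)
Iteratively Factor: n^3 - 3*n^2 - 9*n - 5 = (n + 1)*(n^2 - 4*n - 5) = (n - 5)*(n + 1)*(n + 1)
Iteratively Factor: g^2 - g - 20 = (g + 4)*(g - 5)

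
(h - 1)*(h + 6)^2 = h^3 + 11*h^2 + 24*h - 36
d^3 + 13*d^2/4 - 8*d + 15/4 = (d - 1)*(d - 3/4)*(d + 5)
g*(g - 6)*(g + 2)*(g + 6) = g^4 + 2*g^3 - 36*g^2 - 72*g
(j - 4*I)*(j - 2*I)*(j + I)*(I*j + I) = I*j^4 + 5*j^3 + I*j^3 + 5*j^2 - 2*I*j^2 + 8*j - 2*I*j + 8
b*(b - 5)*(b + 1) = b^3 - 4*b^2 - 5*b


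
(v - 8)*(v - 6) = v^2 - 14*v + 48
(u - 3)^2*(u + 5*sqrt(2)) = u^3 - 6*u^2 + 5*sqrt(2)*u^2 - 30*sqrt(2)*u + 9*u + 45*sqrt(2)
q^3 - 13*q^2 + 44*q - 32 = (q - 8)*(q - 4)*(q - 1)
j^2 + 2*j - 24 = (j - 4)*(j + 6)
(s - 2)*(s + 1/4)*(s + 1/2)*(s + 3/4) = s^4 - s^3/2 - 37*s^2/16 - 41*s/32 - 3/16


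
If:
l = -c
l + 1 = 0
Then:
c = 1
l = -1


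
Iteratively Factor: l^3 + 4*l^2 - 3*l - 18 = (l - 2)*(l^2 + 6*l + 9) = (l - 2)*(l + 3)*(l + 3)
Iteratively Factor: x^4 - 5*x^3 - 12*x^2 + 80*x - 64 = (x - 4)*(x^3 - x^2 - 16*x + 16) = (x - 4)*(x - 1)*(x^2 - 16) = (x - 4)*(x - 1)*(x + 4)*(x - 4)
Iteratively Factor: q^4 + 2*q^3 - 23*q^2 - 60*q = (q)*(q^3 + 2*q^2 - 23*q - 60) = q*(q + 4)*(q^2 - 2*q - 15) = q*(q - 5)*(q + 4)*(q + 3)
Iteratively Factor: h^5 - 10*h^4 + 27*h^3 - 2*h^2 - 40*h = (h - 4)*(h^4 - 6*h^3 + 3*h^2 + 10*h) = (h - 4)*(h - 2)*(h^3 - 4*h^2 - 5*h) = (h - 5)*(h - 4)*(h - 2)*(h^2 + h) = h*(h - 5)*(h - 4)*(h - 2)*(h + 1)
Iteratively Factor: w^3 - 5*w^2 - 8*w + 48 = (w - 4)*(w^2 - w - 12) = (w - 4)^2*(w + 3)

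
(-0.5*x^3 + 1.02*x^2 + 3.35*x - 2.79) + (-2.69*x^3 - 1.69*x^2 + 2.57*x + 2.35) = -3.19*x^3 - 0.67*x^2 + 5.92*x - 0.44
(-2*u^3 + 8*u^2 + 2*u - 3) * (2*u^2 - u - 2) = -4*u^5 + 18*u^4 - 24*u^2 - u + 6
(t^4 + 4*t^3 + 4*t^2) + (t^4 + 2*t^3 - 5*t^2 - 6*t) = 2*t^4 + 6*t^3 - t^2 - 6*t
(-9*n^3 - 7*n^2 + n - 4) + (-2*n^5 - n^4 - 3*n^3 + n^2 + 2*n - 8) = -2*n^5 - n^4 - 12*n^3 - 6*n^2 + 3*n - 12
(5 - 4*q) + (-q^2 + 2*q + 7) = -q^2 - 2*q + 12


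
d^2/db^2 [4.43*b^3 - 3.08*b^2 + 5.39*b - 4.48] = 26.58*b - 6.16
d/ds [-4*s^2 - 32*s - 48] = -8*s - 32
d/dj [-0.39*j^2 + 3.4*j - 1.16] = 3.4 - 0.78*j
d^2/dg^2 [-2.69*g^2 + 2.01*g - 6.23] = -5.38000000000000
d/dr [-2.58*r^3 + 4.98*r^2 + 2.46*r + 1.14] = -7.74*r^2 + 9.96*r + 2.46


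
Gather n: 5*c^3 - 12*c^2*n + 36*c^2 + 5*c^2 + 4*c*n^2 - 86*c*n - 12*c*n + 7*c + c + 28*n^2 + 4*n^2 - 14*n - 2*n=5*c^3 + 41*c^2 + 8*c + n^2*(4*c + 32) + n*(-12*c^2 - 98*c - 16)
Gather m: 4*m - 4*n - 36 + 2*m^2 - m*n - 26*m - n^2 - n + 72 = 2*m^2 + m*(-n - 22) - n^2 - 5*n + 36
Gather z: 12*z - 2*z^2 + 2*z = -2*z^2 + 14*z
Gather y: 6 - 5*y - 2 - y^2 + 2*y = -y^2 - 3*y + 4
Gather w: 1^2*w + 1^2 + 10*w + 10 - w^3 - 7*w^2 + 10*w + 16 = -w^3 - 7*w^2 + 21*w + 27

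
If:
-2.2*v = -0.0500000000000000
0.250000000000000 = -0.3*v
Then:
No Solution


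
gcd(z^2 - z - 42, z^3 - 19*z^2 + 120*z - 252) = z - 7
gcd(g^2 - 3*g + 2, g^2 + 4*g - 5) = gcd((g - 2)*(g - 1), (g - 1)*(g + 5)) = g - 1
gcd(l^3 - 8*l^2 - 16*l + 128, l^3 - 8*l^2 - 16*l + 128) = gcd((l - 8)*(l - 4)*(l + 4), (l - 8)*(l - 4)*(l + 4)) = l^3 - 8*l^2 - 16*l + 128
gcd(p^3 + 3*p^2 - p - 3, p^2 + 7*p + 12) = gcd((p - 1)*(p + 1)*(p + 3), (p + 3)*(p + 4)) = p + 3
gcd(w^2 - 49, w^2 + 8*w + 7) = w + 7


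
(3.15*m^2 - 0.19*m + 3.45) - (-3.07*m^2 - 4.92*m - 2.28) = 6.22*m^2 + 4.73*m + 5.73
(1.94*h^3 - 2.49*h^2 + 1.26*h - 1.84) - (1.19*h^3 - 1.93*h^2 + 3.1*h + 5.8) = 0.75*h^3 - 0.56*h^2 - 1.84*h - 7.64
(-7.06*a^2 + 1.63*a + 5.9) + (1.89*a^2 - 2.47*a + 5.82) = -5.17*a^2 - 0.84*a + 11.72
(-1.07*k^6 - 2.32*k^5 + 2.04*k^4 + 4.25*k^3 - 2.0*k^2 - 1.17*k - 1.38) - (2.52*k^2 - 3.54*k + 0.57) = -1.07*k^6 - 2.32*k^5 + 2.04*k^4 + 4.25*k^3 - 4.52*k^2 + 2.37*k - 1.95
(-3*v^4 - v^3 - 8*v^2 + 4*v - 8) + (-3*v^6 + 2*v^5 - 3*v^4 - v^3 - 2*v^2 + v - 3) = -3*v^6 + 2*v^5 - 6*v^4 - 2*v^3 - 10*v^2 + 5*v - 11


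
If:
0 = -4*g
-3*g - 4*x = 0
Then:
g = 0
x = 0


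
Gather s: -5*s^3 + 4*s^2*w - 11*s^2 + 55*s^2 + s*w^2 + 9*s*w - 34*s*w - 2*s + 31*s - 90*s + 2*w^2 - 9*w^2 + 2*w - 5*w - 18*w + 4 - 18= -5*s^3 + s^2*(4*w + 44) + s*(w^2 - 25*w - 61) - 7*w^2 - 21*w - 14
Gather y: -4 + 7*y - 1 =7*y - 5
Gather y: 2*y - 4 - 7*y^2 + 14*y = -7*y^2 + 16*y - 4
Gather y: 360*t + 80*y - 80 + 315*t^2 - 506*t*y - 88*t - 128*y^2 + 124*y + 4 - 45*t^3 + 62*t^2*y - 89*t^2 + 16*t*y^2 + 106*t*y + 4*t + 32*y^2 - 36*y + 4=-45*t^3 + 226*t^2 + 276*t + y^2*(16*t - 96) + y*(62*t^2 - 400*t + 168) - 72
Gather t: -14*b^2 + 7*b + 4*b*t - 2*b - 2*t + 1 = -14*b^2 + 5*b + t*(4*b - 2) + 1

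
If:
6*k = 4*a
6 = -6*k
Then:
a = -3/2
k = -1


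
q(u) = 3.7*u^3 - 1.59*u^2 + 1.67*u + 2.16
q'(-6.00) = 420.35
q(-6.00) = -864.30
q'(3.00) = 92.03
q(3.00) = 92.76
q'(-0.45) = 5.35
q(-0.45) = 0.75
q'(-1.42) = 28.57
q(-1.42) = -14.01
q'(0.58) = 3.56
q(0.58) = 3.32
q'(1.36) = 17.88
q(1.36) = 10.80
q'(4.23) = 186.83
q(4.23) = 260.82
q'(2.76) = 77.45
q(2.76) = 72.45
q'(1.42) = 19.54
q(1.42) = 11.92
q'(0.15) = 1.44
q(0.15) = 2.39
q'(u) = 11.1*u^2 - 3.18*u + 1.67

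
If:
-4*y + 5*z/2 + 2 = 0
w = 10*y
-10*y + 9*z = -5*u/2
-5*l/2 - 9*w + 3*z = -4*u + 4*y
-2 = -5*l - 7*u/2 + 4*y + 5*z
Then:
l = -24924/13165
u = 6916/2633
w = 3790/2633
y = 379/2633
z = -1500/2633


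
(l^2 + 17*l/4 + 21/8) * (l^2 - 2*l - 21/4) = l^4 + 9*l^3/4 - 89*l^2/8 - 441*l/16 - 441/32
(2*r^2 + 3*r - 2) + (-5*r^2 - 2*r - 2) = -3*r^2 + r - 4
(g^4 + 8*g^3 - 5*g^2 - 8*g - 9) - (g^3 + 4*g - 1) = g^4 + 7*g^3 - 5*g^2 - 12*g - 8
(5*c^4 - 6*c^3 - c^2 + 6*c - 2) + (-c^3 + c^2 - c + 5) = 5*c^4 - 7*c^3 + 5*c + 3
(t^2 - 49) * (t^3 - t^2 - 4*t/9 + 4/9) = t^5 - t^4 - 445*t^3/9 + 445*t^2/9 + 196*t/9 - 196/9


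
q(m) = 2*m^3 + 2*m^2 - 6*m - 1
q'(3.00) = 60.00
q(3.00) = 53.00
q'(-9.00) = 444.00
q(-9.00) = -1243.00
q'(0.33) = -4.03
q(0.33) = -2.69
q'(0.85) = 1.74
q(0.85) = -3.43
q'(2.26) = 33.69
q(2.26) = 18.74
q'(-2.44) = 19.96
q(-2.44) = -3.51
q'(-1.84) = 6.95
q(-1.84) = 4.35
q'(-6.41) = 214.89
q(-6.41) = -407.11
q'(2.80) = 52.24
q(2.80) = 41.78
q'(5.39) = 189.87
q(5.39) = 337.95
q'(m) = 6*m^2 + 4*m - 6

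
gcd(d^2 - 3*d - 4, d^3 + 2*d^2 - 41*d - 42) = d + 1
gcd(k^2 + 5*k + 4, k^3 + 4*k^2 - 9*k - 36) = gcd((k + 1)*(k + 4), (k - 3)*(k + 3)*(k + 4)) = k + 4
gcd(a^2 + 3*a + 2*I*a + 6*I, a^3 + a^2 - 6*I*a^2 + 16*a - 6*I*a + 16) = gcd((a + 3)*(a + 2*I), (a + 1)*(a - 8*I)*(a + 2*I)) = a + 2*I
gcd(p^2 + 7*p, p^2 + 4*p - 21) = p + 7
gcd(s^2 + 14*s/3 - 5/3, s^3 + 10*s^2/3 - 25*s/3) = s + 5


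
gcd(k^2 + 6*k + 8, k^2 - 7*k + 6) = 1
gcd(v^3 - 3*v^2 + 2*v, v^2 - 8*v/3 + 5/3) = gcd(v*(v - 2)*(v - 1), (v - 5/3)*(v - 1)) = v - 1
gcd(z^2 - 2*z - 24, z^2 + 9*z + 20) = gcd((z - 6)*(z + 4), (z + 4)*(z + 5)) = z + 4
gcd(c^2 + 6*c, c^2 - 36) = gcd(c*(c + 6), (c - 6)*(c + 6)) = c + 6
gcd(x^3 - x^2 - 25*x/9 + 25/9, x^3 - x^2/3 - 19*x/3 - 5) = x + 5/3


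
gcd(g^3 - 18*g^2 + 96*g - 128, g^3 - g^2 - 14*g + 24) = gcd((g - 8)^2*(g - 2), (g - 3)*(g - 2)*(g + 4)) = g - 2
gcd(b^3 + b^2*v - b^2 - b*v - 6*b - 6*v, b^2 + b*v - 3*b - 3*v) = b^2 + b*v - 3*b - 3*v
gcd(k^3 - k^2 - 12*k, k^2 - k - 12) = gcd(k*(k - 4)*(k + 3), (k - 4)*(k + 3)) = k^2 - k - 12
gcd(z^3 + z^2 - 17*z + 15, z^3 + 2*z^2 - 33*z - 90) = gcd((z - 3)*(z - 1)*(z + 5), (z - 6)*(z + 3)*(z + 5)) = z + 5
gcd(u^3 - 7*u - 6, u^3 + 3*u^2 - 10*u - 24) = u^2 - u - 6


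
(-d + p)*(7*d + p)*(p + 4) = -7*d^2*p - 28*d^2 + 6*d*p^2 + 24*d*p + p^3 + 4*p^2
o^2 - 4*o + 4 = (o - 2)^2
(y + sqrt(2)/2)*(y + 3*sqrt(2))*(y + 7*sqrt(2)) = y^3 + 21*sqrt(2)*y^2/2 + 52*y + 21*sqrt(2)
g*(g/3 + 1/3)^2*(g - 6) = g^4/9 - 4*g^3/9 - 11*g^2/9 - 2*g/3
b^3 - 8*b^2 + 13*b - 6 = (b - 6)*(b - 1)^2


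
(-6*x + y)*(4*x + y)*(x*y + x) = -24*x^3*y - 24*x^3 - 2*x^2*y^2 - 2*x^2*y + x*y^3 + x*y^2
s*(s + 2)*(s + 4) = s^3 + 6*s^2 + 8*s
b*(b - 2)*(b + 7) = b^3 + 5*b^2 - 14*b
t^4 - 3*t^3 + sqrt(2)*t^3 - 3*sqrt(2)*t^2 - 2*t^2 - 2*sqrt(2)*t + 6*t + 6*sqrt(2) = (t - 3)*(t - sqrt(2))*(t + sqrt(2))^2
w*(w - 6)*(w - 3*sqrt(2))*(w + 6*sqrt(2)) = w^4 - 6*w^3 + 3*sqrt(2)*w^3 - 36*w^2 - 18*sqrt(2)*w^2 + 216*w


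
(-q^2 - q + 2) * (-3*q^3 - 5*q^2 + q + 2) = 3*q^5 + 8*q^4 - 2*q^3 - 13*q^2 + 4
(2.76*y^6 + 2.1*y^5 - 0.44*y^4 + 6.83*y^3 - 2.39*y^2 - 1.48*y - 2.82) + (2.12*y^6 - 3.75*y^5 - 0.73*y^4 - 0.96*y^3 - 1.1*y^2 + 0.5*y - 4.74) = 4.88*y^6 - 1.65*y^5 - 1.17*y^4 + 5.87*y^3 - 3.49*y^2 - 0.98*y - 7.56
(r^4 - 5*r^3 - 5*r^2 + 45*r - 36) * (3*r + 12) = 3*r^5 - 3*r^4 - 75*r^3 + 75*r^2 + 432*r - 432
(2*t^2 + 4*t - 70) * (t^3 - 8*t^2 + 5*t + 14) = 2*t^5 - 12*t^4 - 92*t^3 + 608*t^2 - 294*t - 980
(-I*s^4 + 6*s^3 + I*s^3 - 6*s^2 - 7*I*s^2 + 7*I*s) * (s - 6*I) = -I*s^5 + I*s^4 - 43*I*s^3 - 42*s^2 + 43*I*s^2 + 42*s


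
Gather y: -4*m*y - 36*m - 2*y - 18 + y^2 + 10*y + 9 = -36*m + y^2 + y*(8 - 4*m) - 9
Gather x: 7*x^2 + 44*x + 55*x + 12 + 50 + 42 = 7*x^2 + 99*x + 104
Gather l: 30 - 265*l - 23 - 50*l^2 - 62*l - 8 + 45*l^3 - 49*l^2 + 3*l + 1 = 45*l^3 - 99*l^2 - 324*l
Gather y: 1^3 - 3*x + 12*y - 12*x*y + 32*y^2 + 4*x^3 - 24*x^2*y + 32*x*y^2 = 4*x^3 - 3*x + y^2*(32*x + 32) + y*(-24*x^2 - 12*x + 12) + 1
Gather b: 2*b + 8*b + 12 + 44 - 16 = 10*b + 40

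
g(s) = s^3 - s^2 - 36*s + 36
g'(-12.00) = 420.00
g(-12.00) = -1404.00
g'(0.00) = -36.00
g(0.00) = 36.00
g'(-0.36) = -34.89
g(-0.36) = 48.78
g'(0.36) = -36.33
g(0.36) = 22.96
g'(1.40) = -32.92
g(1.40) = -13.62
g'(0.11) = -36.18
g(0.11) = 32.03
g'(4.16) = 7.60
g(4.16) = -59.07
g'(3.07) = -13.87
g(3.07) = -55.01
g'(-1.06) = -30.51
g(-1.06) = 71.85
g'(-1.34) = -27.93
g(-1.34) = 80.04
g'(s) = 3*s^2 - 2*s - 36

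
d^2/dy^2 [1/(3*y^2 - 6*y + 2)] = 6*(-3*y^2 + 6*y + 12*(y - 1)^2 - 2)/(3*y^2 - 6*y + 2)^3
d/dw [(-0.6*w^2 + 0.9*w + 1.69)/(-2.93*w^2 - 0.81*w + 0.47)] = (3.123*w^2 + 9.3394*w + 1.7919)/(8.5849*w^4 + 4.7466*w^3 - 2.0981*w^2 - 0.7614*w + 0.2209)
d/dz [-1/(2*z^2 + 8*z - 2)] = (z + 2)/(z^2 + 4*z - 1)^2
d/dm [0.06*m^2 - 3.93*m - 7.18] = 0.12*m - 3.93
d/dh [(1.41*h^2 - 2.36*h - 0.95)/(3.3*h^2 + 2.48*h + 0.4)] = (11.2848*h^2 + 7.398*h + 1.412)/(10.89*h^4 + 16.368*h^3 + 8.7904*h^2 + 1.984*h + 0.16)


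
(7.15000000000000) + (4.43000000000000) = 11.5800000000000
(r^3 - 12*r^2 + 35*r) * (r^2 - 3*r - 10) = r^5 - 15*r^4 + 61*r^3 + 15*r^2 - 350*r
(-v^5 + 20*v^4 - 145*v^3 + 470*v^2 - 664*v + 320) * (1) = -v^5 + 20*v^4 - 145*v^3 + 470*v^2 - 664*v + 320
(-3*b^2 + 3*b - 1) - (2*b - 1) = -3*b^2 + b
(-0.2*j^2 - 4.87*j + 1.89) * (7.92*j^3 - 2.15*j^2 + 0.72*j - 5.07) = -1.584*j^5 - 38.1404*j^4 + 25.2953*j^3 - 6.5559*j^2 + 26.0517*j - 9.5823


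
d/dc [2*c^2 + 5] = 4*c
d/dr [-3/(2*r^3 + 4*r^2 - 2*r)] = 3*(3*r^2 + 4*r - 1)/(2*r^2*(r^2 + 2*r - 1)^2)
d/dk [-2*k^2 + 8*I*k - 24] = -4*k + 8*I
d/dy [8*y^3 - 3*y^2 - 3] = 6*y*(4*y - 1)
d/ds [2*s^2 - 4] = 4*s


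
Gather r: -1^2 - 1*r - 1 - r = -2*r - 2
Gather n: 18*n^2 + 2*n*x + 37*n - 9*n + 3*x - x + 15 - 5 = 18*n^2 + n*(2*x + 28) + 2*x + 10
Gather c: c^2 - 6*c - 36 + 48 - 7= c^2 - 6*c + 5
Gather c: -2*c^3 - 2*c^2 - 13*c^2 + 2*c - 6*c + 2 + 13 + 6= -2*c^3 - 15*c^2 - 4*c + 21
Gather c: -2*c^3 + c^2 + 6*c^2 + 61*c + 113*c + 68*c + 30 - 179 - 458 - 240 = -2*c^3 + 7*c^2 + 242*c - 847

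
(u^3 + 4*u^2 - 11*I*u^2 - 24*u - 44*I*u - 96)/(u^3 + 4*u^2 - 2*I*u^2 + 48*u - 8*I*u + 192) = (u - 3*I)/(u + 6*I)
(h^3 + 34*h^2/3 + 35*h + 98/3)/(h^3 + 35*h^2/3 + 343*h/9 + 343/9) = 3*(h + 2)/(3*h + 7)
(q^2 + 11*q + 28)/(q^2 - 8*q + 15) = (q^2 + 11*q + 28)/(q^2 - 8*q + 15)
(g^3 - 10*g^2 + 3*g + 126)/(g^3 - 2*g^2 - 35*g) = (g^2 - 3*g - 18)/(g*(g + 5))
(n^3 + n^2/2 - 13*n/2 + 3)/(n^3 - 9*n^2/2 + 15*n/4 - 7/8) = 4*(n^2 + n - 6)/(4*n^2 - 16*n + 7)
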